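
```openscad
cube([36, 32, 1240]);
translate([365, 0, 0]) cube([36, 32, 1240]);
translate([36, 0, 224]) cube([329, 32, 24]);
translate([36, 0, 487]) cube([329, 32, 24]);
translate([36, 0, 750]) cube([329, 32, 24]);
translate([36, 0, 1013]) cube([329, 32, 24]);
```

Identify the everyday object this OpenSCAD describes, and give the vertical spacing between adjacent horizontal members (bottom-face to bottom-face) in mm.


A ladder. The rung spacing is 263 mm.

Two tall 36×32 posts with 4 short bars between them — a ladder. Adjacent rungs sit at z = 224 and z = 487, so the spacing is 487 − 224 = 263 mm.


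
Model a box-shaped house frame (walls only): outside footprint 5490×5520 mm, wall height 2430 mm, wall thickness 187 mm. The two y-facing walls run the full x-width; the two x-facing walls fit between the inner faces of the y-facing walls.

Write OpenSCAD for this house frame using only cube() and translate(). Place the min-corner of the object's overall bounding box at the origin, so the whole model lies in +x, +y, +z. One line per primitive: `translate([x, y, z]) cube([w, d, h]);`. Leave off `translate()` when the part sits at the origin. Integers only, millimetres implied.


cube([5490, 187, 2430]);
translate([0, 5333, 0]) cube([5490, 187, 2430]);
translate([0, 187, 0]) cube([187, 5146, 2430]);
translate([5303, 187, 0]) cube([187, 5146, 2430]);


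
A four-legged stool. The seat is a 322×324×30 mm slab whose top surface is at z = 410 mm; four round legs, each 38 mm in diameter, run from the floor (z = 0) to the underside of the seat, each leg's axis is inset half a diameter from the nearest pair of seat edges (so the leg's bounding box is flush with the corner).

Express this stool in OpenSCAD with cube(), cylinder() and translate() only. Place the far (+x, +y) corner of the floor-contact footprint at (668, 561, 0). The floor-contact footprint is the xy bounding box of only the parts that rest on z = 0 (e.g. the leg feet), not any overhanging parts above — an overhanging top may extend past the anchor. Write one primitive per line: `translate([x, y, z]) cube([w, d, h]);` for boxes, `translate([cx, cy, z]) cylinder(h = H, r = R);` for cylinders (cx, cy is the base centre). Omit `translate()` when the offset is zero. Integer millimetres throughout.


// leg_h = 410 - 30 = 380
translate([346, 237, 380]) cube([322, 324, 30]);
translate([365, 256, 0]) cylinder(h = 380, r = 19);
translate([649, 256, 0]) cylinder(h = 380, r = 19);
translate([365, 542, 0]) cylinder(h = 380, r = 19);
translate([649, 542, 0]) cylinder(h = 380, r = 19);


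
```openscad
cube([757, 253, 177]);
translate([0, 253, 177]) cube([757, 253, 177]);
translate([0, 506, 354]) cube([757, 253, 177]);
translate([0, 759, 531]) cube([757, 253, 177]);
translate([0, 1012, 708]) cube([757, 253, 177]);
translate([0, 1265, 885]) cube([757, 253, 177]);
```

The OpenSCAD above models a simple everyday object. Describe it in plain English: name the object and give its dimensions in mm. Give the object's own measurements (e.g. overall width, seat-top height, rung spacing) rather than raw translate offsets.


A straight staircase of 6 solid steps. Each step is 757 mm wide (x), 253 mm deep (y, the going) and 177 mm tall (the rise). The first step rests on the floor; each subsequent step sits one going further in +y and one rise higher in +z, directly behind and above the previous step with no overlap.


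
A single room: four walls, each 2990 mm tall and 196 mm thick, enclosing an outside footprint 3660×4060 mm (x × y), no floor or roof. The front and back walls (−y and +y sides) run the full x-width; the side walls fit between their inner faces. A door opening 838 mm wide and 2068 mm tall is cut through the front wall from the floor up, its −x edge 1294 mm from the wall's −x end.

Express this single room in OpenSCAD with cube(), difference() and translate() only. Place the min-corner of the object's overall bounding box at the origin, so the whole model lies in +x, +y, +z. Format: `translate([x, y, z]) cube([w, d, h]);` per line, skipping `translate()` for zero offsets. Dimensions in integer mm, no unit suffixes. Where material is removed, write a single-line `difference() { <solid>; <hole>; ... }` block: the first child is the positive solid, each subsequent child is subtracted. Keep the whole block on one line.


difference() { cube([3660, 196, 2990]); translate([1294, 0, 0]) cube([838, 196, 2068]); }
translate([0, 3864, 0]) cube([3660, 196, 2990]);
translate([0, 196, 0]) cube([196, 3668, 2990]);
translate([3464, 196, 0]) cube([196, 3668, 2990]);


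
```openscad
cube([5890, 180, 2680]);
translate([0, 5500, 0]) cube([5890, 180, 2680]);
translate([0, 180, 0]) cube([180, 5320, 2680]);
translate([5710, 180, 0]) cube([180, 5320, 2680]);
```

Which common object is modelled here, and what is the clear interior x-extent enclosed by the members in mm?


A house (or room) frame. The interior width is 5530 mm.

Four 2680 mm walls enclosing a rectangle with no floor or roof — a room or house frame. Outside width is 5890 mm and wall thickness is 180 mm, so the interior width is 5890 − 2 × 180 = 5530 mm.


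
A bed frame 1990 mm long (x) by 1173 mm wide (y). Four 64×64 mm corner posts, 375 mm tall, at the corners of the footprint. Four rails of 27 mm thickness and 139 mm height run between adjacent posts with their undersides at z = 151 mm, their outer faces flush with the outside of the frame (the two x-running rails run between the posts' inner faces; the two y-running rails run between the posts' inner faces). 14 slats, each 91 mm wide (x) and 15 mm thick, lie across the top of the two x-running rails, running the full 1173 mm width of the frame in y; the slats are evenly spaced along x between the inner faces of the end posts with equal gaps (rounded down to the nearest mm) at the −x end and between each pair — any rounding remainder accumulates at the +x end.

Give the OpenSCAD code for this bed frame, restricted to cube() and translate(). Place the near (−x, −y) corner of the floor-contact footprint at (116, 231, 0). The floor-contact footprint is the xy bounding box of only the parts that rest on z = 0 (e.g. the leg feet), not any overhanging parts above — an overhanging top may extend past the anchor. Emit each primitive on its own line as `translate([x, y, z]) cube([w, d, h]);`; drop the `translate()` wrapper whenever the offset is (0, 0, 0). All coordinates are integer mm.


translate([116, 231, 0]) cube([64, 64, 375]);
translate([116, 1340, 0]) cube([64, 64, 375]);
translate([2042, 231, 0]) cube([64, 64, 375]);
translate([2042, 1340, 0]) cube([64, 64, 375]);
translate([180, 231, 151]) cube([1862, 27, 139]);
translate([180, 1377, 151]) cube([1862, 27, 139]);
translate([116, 295, 151]) cube([27, 1045, 139]);
translate([2079, 295, 151]) cube([27, 1045, 139]);
translate([219, 231, 290]) cube([91, 1173, 15]);
translate([349, 231, 290]) cube([91, 1173, 15]);
translate([479, 231, 290]) cube([91, 1173, 15]);
translate([609, 231, 290]) cube([91, 1173, 15]);
translate([739, 231, 290]) cube([91, 1173, 15]);
translate([869, 231, 290]) cube([91, 1173, 15]);
translate([999, 231, 290]) cube([91, 1173, 15]);
translate([1129, 231, 290]) cube([91, 1173, 15]);
translate([1259, 231, 290]) cube([91, 1173, 15]);
translate([1389, 231, 290]) cube([91, 1173, 15]);
translate([1519, 231, 290]) cube([91, 1173, 15]);
translate([1649, 231, 290]) cube([91, 1173, 15]);
translate([1779, 231, 290]) cube([91, 1173, 15]);
translate([1909, 231, 290]) cube([91, 1173, 15]);


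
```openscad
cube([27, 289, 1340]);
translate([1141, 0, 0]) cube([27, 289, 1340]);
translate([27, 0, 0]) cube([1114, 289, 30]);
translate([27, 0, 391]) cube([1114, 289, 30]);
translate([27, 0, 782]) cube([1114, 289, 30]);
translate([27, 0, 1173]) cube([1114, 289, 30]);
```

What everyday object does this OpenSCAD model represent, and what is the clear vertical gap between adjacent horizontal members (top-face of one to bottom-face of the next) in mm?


A bookshelf. The clear shelf gap is 361 mm.

Two tall side panels with 4 horizontal boards between them — a bookshelf. The first two shelf undersides are at z = 0 and z = 391; with shelf thickness 30, the clear gap is 391 − 0 − 30 = 361 mm.


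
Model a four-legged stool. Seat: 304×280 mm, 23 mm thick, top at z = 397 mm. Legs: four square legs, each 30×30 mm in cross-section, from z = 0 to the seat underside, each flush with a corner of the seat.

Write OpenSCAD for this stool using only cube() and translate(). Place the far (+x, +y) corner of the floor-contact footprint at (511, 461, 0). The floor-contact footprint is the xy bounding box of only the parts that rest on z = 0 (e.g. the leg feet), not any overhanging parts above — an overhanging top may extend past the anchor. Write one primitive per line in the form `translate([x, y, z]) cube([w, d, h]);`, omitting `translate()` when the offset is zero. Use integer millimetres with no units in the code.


// leg_h = 397 - 23 = 374
translate([207, 181, 374]) cube([304, 280, 23]);
translate([207, 181, 0]) cube([30, 30, 374]);
translate([481, 181, 0]) cube([30, 30, 374]);
translate([207, 431, 0]) cube([30, 30, 374]);
translate([481, 431, 0]) cube([30, 30, 374]);


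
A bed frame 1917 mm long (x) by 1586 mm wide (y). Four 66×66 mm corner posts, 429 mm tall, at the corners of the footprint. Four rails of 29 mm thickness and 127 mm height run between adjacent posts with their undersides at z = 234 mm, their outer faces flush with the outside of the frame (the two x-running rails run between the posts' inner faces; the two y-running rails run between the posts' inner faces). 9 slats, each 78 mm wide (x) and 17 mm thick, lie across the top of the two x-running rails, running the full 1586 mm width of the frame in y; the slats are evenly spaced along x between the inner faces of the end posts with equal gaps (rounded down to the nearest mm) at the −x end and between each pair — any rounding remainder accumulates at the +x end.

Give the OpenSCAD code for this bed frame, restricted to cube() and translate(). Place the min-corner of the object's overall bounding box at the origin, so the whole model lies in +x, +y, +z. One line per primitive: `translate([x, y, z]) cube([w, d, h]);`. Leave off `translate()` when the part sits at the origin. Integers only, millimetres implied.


cube([66, 66, 429]);
translate([0, 1520, 0]) cube([66, 66, 429]);
translate([1851, 0, 0]) cube([66, 66, 429]);
translate([1851, 1520, 0]) cube([66, 66, 429]);
translate([66, 0, 234]) cube([1785, 29, 127]);
translate([66, 1557, 234]) cube([1785, 29, 127]);
translate([0, 66, 234]) cube([29, 1454, 127]);
translate([1888, 66, 234]) cube([29, 1454, 127]);
translate([174, 0, 361]) cube([78, 1586, 17]);
translate([360, 0, 361]) cube([78, 1586, 17]);
translate([546, 0, 361]) cube([78, 1586, 17]);
translate([732, 0, 361]) cube([78, 1586, 17]);
translate([918, 0, 361]) cube([78, 1586, 17]);
translate([1104, 0, 361]) cube([78, 1586, 17]);
translate([1290, 0, 361]) cube([78, 1586, 17]);
translate([1476, 0, 361]) cube([78, 1586, 17]);
translate([1662, 0, 361]) cube([78, 1586, 17]);


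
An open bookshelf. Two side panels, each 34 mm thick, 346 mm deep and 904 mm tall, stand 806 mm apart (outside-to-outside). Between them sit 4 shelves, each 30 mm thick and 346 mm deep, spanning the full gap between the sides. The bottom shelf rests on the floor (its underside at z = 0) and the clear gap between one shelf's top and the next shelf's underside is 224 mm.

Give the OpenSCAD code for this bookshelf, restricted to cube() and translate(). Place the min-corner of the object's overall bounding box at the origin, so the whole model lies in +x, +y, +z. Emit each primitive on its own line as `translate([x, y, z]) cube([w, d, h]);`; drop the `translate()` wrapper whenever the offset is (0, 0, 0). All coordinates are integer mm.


cube([34, 346, 904]);
translate([772, 0, 0]) cube([34, 346, 904]);
translate([34, 0, 0]) cube([738, 346, 30]);
translate([34, 0, 254]) cube([738, 346, 30]);
translate([34, 0, 508]) cube([738, 346, 30]);
translate([34, 0, 762]) cube([738, 346, 30]);


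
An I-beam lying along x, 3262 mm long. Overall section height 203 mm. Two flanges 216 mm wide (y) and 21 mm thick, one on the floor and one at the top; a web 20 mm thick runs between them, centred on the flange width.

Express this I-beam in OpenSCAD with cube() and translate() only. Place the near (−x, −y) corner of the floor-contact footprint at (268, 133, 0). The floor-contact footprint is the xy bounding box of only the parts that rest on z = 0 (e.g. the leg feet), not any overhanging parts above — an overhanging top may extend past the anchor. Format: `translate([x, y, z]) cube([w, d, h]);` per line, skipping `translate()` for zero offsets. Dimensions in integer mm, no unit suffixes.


translate([268, 133, 0]) cube([3262, 216, 21]);
translate([268, 231, 21]) cube([3262, 20, 161]);
translate([268, 133, 182]) cube([3262, 216, 21]);


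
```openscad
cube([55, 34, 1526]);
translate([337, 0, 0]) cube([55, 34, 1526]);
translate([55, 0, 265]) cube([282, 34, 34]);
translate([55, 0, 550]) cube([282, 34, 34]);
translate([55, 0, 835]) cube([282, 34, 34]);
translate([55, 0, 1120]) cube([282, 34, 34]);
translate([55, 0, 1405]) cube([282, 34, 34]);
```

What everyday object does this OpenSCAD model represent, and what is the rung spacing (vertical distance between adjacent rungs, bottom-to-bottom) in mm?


A ladder. The rung spacing is 285 mm.

Two tall 55×34 posts with 5 short bars between them — a ladder. Adjacent rungs sit at z = 265 and z = 550, so the spacing is 550 − 265 = 285 mm.


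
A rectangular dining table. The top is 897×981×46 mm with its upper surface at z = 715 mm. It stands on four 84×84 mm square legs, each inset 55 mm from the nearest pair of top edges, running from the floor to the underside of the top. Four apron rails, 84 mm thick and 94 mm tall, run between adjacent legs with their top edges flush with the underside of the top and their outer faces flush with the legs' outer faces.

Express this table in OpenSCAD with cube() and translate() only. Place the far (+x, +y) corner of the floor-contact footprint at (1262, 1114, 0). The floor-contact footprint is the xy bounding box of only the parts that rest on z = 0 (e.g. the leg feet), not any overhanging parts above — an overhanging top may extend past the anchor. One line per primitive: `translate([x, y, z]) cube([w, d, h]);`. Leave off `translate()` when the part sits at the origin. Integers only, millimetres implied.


// leg_h = 715 - 46 = 669
// apron z = 669 - 94 = 575
translate([420, 188, 669]) cube([897, 981, 46]);
translate([475, 243, 0]) cube([84, 84, 669]);
translate([1178, 243, 0]) cube([84, 84, 669]);
translate([475, 1030, 0]) cube([84, 84, 669]);
translate([1178, 1030, 0]) cube([84, 84, 669]);
translate([559, 243, 575]) cube([619, 84, 94]);
translate([559, 1030, 575]) cube([619, 84, 94]);
translate([475, 327, 575]) cube([84, 703, 94]);
translate([1178, 327, 575]) cube([84, 703, 94]);


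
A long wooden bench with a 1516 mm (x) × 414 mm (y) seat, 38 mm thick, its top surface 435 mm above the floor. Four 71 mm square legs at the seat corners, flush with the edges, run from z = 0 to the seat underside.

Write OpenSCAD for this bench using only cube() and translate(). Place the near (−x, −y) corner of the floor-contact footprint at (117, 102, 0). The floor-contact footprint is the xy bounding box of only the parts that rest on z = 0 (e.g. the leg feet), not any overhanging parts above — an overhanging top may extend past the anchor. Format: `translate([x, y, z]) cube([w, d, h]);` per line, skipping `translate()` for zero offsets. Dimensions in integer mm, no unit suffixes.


// leg_h = 435 − 38 = 397
translate([117, 102, 397]) cube([1516, 414, 38]);
translate([117, 102, 0]) cube([71, 71, 397]);
translate([117, 445, 0]) cube([71, 71, 397]);
translate([1562, 102, 0]) cube([71, 71, 397]);
translate([1562, 445, 0]) cube([71, 71, 397]);


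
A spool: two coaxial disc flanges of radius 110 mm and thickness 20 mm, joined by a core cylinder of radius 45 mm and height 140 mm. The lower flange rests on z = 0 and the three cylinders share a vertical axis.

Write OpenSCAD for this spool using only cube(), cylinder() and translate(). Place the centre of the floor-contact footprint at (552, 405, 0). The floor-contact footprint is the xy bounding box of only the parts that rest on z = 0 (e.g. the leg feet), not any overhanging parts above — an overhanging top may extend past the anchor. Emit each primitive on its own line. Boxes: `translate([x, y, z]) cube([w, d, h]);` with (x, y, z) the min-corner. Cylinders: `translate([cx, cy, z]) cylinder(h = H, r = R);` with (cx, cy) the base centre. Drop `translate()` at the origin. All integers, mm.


translate([552, 405, 0]) cylinder(h = 20, r = 110);
translate([552, 405, 20]) cylinder(h = 140, r = 45);
translate([552, 405, 160]) cylinder(h = 20, r = 110);


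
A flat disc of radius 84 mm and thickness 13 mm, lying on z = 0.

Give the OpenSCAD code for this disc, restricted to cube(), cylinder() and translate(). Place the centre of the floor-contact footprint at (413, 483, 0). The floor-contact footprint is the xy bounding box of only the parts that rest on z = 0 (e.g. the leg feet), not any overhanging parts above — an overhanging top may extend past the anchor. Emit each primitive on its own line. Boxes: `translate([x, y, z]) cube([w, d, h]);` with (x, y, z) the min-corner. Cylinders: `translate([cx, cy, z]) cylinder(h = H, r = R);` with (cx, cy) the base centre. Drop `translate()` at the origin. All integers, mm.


translate([413, 483, 0]) cylinder(h = 13, r = 84);


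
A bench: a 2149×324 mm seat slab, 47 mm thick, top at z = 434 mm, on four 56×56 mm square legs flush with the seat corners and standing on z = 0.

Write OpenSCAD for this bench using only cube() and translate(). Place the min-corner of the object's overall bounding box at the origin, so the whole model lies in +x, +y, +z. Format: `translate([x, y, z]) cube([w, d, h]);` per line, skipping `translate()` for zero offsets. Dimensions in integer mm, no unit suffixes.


// leg_h = 434 − 47 = 387
translate([0, 0, 387]) cube([2149, 324, 47]);
cube([56, 56, 387]);
translate([0, 268, 0]) cube([56, 56, 387]);
translate([2093, 0, 0]) cube([56, 56, 387]);
translate([2093, 268, 0]) cube([56, 56, 387]);


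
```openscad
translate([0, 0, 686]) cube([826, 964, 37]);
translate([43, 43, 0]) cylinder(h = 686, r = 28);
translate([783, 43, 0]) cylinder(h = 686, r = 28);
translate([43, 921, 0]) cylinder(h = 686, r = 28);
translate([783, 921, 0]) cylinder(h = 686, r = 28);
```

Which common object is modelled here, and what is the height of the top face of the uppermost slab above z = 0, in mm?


A table. The table height is 723 mm.

A 826×964×37 slab sits at z = 686 on four Ø56 mm round legs — a table. The top surface is at 686 + 37 = 723 mm.


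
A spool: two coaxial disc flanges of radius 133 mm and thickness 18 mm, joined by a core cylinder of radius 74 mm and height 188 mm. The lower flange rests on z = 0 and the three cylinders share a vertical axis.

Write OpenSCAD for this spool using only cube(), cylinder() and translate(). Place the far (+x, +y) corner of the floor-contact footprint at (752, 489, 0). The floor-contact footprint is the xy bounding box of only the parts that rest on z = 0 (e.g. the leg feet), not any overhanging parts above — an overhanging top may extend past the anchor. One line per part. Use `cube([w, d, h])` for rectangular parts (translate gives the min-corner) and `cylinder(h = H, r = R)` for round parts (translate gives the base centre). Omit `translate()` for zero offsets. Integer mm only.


translate([619, 356, 0]) cylinder(h = 18, r = 133);
translate([619, 356, 18]) cylinder(h = 188, r = 74);
translate([619, 356, 206]) cylinder(h = 18, r = 133);


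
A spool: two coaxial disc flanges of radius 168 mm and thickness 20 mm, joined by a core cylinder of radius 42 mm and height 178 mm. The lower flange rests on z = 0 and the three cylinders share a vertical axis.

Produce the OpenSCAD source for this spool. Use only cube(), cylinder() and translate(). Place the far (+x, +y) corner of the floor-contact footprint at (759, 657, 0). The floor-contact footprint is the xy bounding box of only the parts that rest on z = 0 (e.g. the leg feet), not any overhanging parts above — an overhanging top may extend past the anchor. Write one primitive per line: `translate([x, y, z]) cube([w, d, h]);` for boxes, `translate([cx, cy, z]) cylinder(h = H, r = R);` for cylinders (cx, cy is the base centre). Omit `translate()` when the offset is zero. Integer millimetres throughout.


translate([591, 489, 0]) cylinder(h = 20, r = 168);
translate([591, 489, 20]) cylinder(h = 178, r = 42);
translate([591, 489, 198]) cylinder(h = 20, r = 168);


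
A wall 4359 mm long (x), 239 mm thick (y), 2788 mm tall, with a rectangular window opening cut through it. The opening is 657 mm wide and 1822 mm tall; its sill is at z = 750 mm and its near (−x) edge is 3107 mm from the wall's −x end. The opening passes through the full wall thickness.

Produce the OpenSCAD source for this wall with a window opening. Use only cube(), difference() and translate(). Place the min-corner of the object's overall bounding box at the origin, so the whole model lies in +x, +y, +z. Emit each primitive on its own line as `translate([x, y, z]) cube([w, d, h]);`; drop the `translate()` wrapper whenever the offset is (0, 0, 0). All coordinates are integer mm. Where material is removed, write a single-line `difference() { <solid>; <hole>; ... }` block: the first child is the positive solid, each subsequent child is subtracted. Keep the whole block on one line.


difference() { cube([4359, 239, 2788]); translate([3107, 0, 750]) cube([657, 239, 1822]); }


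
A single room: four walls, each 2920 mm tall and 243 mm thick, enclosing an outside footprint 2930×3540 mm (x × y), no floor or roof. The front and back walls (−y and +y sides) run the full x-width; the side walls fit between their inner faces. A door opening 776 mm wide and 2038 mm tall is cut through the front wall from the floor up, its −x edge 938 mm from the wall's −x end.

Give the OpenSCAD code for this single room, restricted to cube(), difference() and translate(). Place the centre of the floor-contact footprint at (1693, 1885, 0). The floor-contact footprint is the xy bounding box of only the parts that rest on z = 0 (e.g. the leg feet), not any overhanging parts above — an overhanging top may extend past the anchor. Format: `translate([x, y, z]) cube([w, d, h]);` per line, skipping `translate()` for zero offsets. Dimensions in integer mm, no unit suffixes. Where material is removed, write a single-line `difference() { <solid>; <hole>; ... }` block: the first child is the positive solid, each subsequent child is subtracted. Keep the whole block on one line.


difference() { translate([228, 115, 0]) cube([2930, 243, 2920]); translate([1166, 115, 0]) cube([776, 243, 2038]); }
translate([228, 3412, 0]) cube([2930, 243, 2920]);
translate([228, 358, 0]) cube([243, 3054, 2920]);
translate([2915, 358, 0]) cube([243, 3054, 2920]);


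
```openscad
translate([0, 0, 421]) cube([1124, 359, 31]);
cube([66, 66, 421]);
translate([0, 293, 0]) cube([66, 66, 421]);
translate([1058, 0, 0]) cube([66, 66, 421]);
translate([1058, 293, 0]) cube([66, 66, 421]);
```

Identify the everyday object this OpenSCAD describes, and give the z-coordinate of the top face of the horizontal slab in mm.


A bench. The seat-top height is 452 mm.

A long slab on four corner posts — a bench. The slab sits at z = 421 with thickness 31, so the top is 421 + 31 = 452 mm.


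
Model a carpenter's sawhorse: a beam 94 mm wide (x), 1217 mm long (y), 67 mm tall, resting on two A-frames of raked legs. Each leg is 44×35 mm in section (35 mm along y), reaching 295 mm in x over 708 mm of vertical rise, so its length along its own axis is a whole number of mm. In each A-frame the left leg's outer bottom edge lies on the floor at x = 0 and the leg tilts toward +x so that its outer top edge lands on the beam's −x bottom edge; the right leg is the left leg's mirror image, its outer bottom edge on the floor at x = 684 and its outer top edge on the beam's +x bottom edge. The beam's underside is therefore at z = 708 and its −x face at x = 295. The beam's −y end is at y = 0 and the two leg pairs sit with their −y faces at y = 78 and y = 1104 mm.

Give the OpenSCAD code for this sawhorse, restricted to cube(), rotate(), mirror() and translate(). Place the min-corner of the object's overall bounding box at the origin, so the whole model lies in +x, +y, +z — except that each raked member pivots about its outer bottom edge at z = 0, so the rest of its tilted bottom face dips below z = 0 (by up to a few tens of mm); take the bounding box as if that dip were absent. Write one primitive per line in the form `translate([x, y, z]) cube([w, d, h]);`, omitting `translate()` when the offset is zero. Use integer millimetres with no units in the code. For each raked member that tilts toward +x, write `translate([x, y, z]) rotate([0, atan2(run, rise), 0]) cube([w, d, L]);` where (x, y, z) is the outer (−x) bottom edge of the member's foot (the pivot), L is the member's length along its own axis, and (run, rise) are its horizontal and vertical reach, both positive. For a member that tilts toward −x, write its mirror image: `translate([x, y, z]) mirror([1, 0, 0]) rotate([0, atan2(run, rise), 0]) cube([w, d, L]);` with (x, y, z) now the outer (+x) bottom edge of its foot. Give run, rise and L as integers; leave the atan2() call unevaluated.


translate([295, 0, 708]) cube([94, 1217, 67]);
translate([0, 78, 0]) rotate([0, atan2(295, 708), 0]) cube([44, 35, 767]);
translate([684, 78, 0]) mirror([1, 0, 0]) rotate([0, atan2(295, 708), 0]) cube([44, 35, 767]);
translate([0, 1104, 0]) rotate([0, atan2(295, 708), 0]) cube([44, 35, 767]);
translate([684, 1104, 0]) mirror([1, 0, 0]) rotate([0, atan2(295, 708), 0]) cube([44, 35, 767]);


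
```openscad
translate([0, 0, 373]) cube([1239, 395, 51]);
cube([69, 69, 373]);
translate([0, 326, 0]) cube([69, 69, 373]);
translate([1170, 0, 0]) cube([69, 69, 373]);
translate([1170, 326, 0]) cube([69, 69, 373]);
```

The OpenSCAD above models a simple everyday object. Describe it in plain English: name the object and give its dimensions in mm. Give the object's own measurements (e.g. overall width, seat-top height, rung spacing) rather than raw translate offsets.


A long wooden bench with a 1239 mm (x) × 395 mm (y) seat, 51 mm thick, its top surface 424 mm above the floor. Four 69 mm square legs at the seat corners, flush with the edges, run from z = 0 to the seat underside.


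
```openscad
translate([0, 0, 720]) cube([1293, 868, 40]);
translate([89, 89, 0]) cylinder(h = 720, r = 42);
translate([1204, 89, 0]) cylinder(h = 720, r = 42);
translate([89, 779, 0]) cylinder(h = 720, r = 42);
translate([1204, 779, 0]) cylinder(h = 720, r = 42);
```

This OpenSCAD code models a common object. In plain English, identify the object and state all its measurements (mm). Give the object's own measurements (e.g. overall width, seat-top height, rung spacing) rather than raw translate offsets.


A rectangular dining table. The top is 1293×868×40 mm with its upper surface at z = 760 mm. It stands on four round legs of 84 mm diameter, each leg's bounding box inset 47 mm from the nearest pair of top edges, running from the floor to the underside of the top.


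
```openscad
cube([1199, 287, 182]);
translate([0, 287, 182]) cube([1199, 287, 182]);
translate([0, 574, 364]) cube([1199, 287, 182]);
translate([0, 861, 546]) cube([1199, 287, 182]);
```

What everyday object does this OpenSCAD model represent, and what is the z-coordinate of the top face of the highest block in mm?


A staircase. The total rise is 728 mm.

4 identical blocks, each offset up and back from the previous — a staircase. Each step is 182 mm tall and there are 4 of them, so the total rise is 4 × 182 = 728 mm.


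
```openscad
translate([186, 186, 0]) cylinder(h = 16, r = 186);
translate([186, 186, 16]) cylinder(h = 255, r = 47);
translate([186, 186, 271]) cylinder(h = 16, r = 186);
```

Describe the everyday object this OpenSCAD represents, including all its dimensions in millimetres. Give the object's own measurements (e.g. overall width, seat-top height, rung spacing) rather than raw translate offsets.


A spool: two coaxial disc flanges of radius 186 mm and thickness 16 mm, joined by a core cylinder of radius 47 mm and height 255 mm. The lower flange rests on z = 0 and the three cylinders share a vertical axis.


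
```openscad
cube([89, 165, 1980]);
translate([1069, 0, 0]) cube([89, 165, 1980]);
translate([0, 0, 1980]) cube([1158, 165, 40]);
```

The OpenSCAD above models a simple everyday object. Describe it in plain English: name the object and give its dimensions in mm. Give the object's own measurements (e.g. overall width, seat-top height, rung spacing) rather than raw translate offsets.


A door frame. The clear opening is 980 mm wide and 1980 mm high. Two 89 mm wide jambs, 165 mm deep, stand either side of the opening from the floor to the top of the opening. A 40 mm thick head sits across the top of both jambs, spanning the full outside width of the frame.


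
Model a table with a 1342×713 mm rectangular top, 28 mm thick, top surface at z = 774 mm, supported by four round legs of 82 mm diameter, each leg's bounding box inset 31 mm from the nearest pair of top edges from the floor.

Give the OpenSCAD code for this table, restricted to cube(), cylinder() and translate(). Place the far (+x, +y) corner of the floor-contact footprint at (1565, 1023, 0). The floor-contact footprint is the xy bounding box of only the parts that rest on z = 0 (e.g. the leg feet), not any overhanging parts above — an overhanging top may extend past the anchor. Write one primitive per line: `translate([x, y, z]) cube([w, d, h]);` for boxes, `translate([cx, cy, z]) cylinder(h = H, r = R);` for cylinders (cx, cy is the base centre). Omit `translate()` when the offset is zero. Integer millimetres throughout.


translate([254, 341, 746]) cube([1342, 713, 28]);
translate([326, 413, 0]) cylinder(h = 746, r = 41);
translate([1524, 413, 0]) cylinder(h = 746, r = 41);
translate([326, 982, 0]) cylinder(h = 746, r = 41);
translate([1524, 982, 0]) cylinder(h = 746, r = 41);


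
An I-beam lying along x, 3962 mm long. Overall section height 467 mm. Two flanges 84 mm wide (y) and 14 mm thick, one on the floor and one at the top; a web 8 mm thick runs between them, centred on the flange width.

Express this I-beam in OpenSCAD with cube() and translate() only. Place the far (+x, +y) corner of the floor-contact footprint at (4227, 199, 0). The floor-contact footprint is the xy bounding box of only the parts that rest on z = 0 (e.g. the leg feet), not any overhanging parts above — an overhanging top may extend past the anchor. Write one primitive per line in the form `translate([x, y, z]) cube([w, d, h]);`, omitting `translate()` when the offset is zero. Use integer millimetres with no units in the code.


translate([265, 115, 0]) cube([3962, 84, 14]);
translate([265, 153, 14]) cube([3962, 8, 439]);
translate([265, 115, 453]) cube([3962, 84, 14]);


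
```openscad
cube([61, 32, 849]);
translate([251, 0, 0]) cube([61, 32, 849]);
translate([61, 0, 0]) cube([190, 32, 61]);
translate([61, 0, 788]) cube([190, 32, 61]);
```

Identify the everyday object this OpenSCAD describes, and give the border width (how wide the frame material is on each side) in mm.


A picture frame. The border width is 61 mm.

Four thin pieces enclosing a rectangular opening — a picture frame. The two full-height stiles are 849 mm tall; the top rail sits at z = 788 and is 61 mm tall, so the border above the opening is 849 − 788 = 61 mm, matching the stile x-width.


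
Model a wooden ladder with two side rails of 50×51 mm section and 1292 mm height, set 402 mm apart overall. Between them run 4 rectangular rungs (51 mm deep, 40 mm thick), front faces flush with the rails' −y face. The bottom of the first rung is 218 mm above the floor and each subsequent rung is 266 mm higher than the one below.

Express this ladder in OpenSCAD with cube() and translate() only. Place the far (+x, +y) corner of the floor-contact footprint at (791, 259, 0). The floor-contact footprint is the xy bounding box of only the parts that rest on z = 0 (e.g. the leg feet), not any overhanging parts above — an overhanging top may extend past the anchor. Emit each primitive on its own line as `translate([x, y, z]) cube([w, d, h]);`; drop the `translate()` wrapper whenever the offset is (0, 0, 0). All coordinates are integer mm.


translate([389, 208, 0]) cube([50, 51, 1292]);
translate([741, 208, 0]) cube([50, 51, 1292]);
translate([439, 208, 218]) cube([302, 51, 40]);
translate([439, 208, 484]) cube([302, 51, 40]);
translate([439, 208, 750]) cube([302, 51, 40]);
translate([439, 208, 1016]) cube([302, 51, 40]);


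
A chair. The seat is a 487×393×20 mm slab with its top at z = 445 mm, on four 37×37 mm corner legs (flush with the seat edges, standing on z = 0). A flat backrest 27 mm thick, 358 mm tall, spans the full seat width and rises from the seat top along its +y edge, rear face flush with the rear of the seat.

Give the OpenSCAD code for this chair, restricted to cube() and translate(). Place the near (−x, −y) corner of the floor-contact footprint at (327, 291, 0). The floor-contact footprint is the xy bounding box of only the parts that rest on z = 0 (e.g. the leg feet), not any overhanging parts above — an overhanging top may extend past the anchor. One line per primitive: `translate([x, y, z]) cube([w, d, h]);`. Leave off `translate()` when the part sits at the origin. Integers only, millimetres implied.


translate([327, 291, 425]) cube([487, 393, 20]);
translate([327, 291, 0]) cube([37, 37, 425]);
translate([777, 291, 0]) cube([37, 37, 425]);
translate([327, 647, 0]) cube([37, 37, 425]);
translate([777, 647, 0]) cube([37, 37, 425]);
translate([327, 657, 445]) cube([487, 27, 358]);


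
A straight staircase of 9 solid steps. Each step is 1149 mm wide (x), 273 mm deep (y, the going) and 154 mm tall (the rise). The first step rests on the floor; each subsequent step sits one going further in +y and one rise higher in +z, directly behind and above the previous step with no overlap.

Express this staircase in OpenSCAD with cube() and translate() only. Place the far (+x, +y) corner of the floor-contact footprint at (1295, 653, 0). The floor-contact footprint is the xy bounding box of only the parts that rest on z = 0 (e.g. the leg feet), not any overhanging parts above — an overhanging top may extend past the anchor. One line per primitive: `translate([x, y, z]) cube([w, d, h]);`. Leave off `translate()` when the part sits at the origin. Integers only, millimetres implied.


translate([146, 380, 0]) cube([1149, 273, 154]);
translate([146, 653, 154]) cube([1149, 273, 154]);
translate([146, 926, 308]) cube([1149, 273, 154]);
translate([146, 1199, 462]) cube([1149, 273, 154]);
translate([146, 1472, 616]) cube([1149, 273, 154]);
translate([146, 1745, 770]) cube([1149, 273, 154]);
translate([146, 2018, 924]) cube([1149, 273, 154]);
translate([146, 2291, 1078]) cube([1149, 273, 154]);
translate([146, 2564, 1232]) cube([1149, 273, 154]);


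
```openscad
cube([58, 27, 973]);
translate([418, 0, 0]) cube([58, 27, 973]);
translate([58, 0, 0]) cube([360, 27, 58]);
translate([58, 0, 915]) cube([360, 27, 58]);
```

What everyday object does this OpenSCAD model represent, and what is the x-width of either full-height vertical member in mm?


A picture frame. The border width is 58 mm.

Four thin pieces enclosing a rectangular opening — a picture frame. The two full-height stiles are 973 mm tall; the top rail sits at z = 915 and is 58 mm tall, so the border above the opening is 973 − 915 = 58 mm, matching the stile x-width.


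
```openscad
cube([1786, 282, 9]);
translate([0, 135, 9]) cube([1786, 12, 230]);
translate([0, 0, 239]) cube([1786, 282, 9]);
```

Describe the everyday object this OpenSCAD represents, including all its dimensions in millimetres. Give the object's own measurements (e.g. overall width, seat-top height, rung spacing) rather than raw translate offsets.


An I-beam lying along x, 1786 mm long. Overall section height 248 mm. Two flanges 282 mm wide (y) and 9 mm thick, one on the floor and one at the top; a web 12 mm thick runs between them, centred on the flange width.


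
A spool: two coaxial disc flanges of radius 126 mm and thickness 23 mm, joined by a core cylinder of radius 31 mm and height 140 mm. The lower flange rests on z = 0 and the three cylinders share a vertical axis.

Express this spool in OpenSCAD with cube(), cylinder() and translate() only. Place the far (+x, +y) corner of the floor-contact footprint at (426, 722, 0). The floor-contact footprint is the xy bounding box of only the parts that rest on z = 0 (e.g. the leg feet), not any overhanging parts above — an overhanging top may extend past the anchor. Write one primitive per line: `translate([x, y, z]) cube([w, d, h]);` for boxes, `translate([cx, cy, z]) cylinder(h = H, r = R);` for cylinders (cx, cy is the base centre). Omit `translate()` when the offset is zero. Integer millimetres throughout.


translate([300, 596, 0]) cylinder(h = 23, r = 126);
translate([300, 596, 23]) cylinder(h = 140, r = 31);
translate([300, 596, 163]) cylinder(h = 23, r = 126);


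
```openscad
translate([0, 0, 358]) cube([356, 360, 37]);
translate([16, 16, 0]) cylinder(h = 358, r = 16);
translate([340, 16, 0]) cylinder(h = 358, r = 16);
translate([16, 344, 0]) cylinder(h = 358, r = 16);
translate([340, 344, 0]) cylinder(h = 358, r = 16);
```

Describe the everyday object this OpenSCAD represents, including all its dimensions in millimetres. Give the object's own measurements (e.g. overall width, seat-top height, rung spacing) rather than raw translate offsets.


A four-legged stool. The seat is a 356×360×37 mm slab whose top surface is at z = 395 mm; four round legs, each 32 mm in diameter, run from the floor (z = 0) to the underside of the seat, each leg's axis is inset half a diameter from the nearest pair of seat edges (so the leg's bounding box is flush with the corner).


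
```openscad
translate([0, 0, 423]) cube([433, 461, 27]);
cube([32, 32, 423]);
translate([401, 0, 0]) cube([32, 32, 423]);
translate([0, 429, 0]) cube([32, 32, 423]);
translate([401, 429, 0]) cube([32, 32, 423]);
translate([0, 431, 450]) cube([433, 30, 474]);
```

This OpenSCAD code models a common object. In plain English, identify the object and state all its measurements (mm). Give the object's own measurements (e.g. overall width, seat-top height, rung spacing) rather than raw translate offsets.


A chair. The seat is a 433×461×27 mm slab with its top at z = 450 mm, on four 32×32 mm corner legs (flush with the seat edges, standing on z = 0). A flat backrest 30 mm thick, 474 mm tall, spans the full seat width and rises from the seat top along its +y edge, rear face flush with the rear of the seat.


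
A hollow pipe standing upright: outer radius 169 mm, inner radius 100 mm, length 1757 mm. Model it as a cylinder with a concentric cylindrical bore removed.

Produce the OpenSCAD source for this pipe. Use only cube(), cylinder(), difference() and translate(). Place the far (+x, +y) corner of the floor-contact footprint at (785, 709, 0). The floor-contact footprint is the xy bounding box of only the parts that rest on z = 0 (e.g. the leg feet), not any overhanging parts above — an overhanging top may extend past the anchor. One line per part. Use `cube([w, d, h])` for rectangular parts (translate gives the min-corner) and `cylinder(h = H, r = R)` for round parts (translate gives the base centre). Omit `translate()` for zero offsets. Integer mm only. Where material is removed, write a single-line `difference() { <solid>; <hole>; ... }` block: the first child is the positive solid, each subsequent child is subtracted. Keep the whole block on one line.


difference() { translate([616, 540, 0]) cylinder(h = 1757, r = 169); translate([616, 540, 0]) cylinder(h = 1757, r = 100); }
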